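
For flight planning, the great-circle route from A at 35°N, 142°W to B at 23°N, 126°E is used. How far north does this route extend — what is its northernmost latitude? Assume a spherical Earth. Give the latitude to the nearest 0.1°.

The great circle lies in the plane with unit normal n̂ = (p₁ × p₂)/|p₁ × p₂|.
Here n̂_z ≈ -0.769; the vertex latitude is φ_max = arccos|n̂_z| ≈ 39.8°.

≈ 39.8°N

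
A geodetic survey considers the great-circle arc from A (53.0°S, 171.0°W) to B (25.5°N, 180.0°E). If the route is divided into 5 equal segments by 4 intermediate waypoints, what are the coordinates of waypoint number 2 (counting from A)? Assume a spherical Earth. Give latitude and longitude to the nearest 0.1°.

≈ (21.6°S, 175.6°W)

From cos δ = sin φ₁ sin φ₂ + cos φ₁ cos φ₂ cos Δλ, the central angle is δ ≈ 1.377 rad (78.9°).
Interpolate at f = 2/5 with slerp weights a = sin((1−f)δ)/sin δ ≈ 0.749, b = sin(fδ)/sin δ ≈ 0.533.
p = a·p₁ + b·p₂ ≈ (-0.927, -0.071, -0.369); φ = arcsin(p_z) ≈ -21.65°, λ = atan2(p_y, p_x) ≈ -175.65°.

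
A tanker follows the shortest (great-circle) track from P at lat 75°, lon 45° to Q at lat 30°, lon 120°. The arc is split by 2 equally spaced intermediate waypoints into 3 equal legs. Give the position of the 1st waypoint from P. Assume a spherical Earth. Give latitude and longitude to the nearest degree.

The haversine formula gives a central angle δ ≈ 0.999 rad (57.2°) between the endpoints.
Interpolate at f = 1/3 with slerp weights a = sin((1−f)δ)/sin δ ≈ 0.735, b = sin(fδ)/sin δ ≈ 0.389.
p = a·p₁ + b·p₂ ≈ (-0.034, 0.426, 0.904); φ = arcsin(p_z) ≈ 64.70°, λ = atan2(p_y, p_x) ≈ 94.54°.

≈ lat 65°, lon 95°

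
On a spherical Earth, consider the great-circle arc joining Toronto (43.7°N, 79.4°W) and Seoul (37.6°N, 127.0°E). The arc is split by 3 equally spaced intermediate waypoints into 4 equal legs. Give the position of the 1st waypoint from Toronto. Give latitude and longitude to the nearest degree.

≈ (65°N, 99°W)

From cos δ = sin φ₁ sin φ₂ + cos φ₁ cos φ₂ cos Δλ, the central angle is δ ≈ 1.662 rad (95.3°).
Interpolate at f = 1/4 with slerp weights a = sin((1−f)δ)/sin δ ≈ 0.952, b = sin(fδ)/sin δ ≈ 0.405.
p = a·p₁ + b·p₂ ≈ (-0.067, -0.420, 0.905); φ = arcsin(p_z) ≈ 64.84°, λ = atan2(p_y, p_x) ≈ -99.03°.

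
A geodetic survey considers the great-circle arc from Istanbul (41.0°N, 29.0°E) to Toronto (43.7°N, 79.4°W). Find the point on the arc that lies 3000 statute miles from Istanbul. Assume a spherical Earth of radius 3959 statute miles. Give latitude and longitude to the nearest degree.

≈ 57°N, 36°W

Convert each endpoint to a unit vector on the sphere (x = cos φ cos λ, y = cos φ sin λ, z = sin φ).
The central angle between the endpoints is δ = arccos(p₁·p₂) ≈ 1.286 rad (73.7°). The total great-circle distance is δ·R ≈ 1.286 × 3959 ≈ 5091 mi, so the target fraction is f = 3000/5091 ≈ 0.589.
Interpolate at f ≈ 0.589 with slerp weights a = sin((1−f)δ)/sin δ ≈ 0.525, b = sin(fδ)/sin δ ≈ 0.716.
p = a·p₁ + b·p₂ ≈ (0.442, -0.317, 0.839); φ = arcsin(p_z) ≈ 57.06°, λ = atan2(p_y, p_x) ≈ -35.64°.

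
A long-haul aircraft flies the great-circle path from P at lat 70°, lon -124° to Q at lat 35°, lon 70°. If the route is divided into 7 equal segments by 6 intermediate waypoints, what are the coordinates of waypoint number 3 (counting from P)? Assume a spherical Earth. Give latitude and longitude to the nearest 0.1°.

The haversine formula gives a central angle δ ≈ 1.300 rad (74.5°) between the endpoints.
Interpolate at f = 3/7 with slerp weights a = sin((1−f)δ)/sin δ ≈ 0.702, b = sin(fδ)/sin δ ≈ 0.549.
p = a·p₁ + b·p₂ ≈ (0.019, 0.223, 0.975); φ = arcsin(p_z) ≈ 77.04°, λ = atan2(p_y, p_x) ≈ 85.01°.

≈ lat 77.0°, lon 85.0°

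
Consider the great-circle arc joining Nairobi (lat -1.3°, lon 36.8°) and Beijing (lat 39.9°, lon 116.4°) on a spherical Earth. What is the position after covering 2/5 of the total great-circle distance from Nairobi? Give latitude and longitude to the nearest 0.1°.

≈ lat 19.6°, lon 63.0°

Write both endpoints as unit vectors p₁, p₂ with components (cos φ cos λ, cos φ sin λ, sin φ).
The central angle between the endpoints is δ = arccos(p₁·p₂) ≈ 1.447 rad (82.9°).
Interpolate at f = 2/5 with slerp weights a = sin((1−f)δ)/sin δ ≈ 0.769, b = sin(fδ)/sin δ ≈ 0.551.
p = a·p₁ + b·p₂ ≈ (0.428, 0.839, 0.336); φ = arcsin(p_z) ≈ 19.64°, λ = atan2(p_y, p_x) ≈ 63.00°.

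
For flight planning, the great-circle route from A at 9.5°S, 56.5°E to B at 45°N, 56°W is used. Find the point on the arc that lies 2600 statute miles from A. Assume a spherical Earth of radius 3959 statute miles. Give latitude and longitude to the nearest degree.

From cos δ = sin φ₁ sin φ₂ + cos φ₁ cos φ₂ cos Δλ, the central angle is δ ≈ 1.964 rad (112.6°). The total great-circle distance is δ·R ≈ 1.964 × 3959 ≈ 7777 mi, so the target fraction is f = 2600/7777 ≈ 0.334.
Interpolate at f ≈ 0.334 with slerp weights a = sin((1−f)δ)/sin δ ≈ 1.046, b = sin(fδ)/sin δ ≈ 0.661.
p = a·p₁ + b·p₂ ≈ (0.831, 0.472, 0.295); φ = arcsin(p_z) ≈ 17.15°, λ = atan2(p_y, p_x) ≈ 29.63°.

≈ 17°N, 30°E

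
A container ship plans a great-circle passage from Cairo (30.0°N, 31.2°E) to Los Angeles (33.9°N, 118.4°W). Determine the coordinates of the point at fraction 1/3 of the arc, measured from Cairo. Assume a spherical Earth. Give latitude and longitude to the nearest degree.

≈ (60°N, 1°W)

The haversine formula gives a central angle δ ≈ 1.919 rad (109.9°) between the endpoints.
Interpolate at f = 1/3 with slerp weights a = sin((1−f)δ)/sin δ ≈ 1.019, b = sin(fδ)/sin δ ≈ 0.635.
p = a·p₁ + b·p₂ ≈ (0.504, -0.007, 0.864); φ = arcsin(p_z) ≈ 59.73°, λ = atan2(p_y, p_x) ≈ -0.74°.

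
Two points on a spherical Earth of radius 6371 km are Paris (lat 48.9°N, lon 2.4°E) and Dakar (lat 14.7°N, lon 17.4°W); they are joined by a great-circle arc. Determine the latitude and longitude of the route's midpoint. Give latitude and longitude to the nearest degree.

≈ lat 32°N, lon 9°W

Write both endpoints as unit vectors p₁, p₂ with components (cos φ cos λ, cos φ sin λ, sin φ).
The central angle between the endpoints is δ = arccos(p₁·p₂) ≈ 0.661 rad (37.9°).
Interpolate at f = 1/2 with slerp weights a = sin((1−f)δ)/sin δ ≈ 0.529, b = sin(fδ)/sin δ ≈ 0.529.
p = a·p₁ + b·p₂ ≈ (0.835, -0.138, 0.532); φ = arcsin(p_z) ≈ 32.17°, λ = atan2(p_y, p_x) ≈ -9.41°.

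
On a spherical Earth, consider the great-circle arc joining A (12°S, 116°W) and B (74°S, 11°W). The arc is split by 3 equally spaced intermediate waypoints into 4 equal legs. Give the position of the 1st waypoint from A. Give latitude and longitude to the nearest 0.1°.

From cos δ = sin φ₁ sin φ₂ + cos φ₁ cos φ₂ cos Δλ, the central angle is δ ≈ 1.440 rad (82.5°).
Interpolate at f = 1/4 with slerp weights a = sin((1−f)δ)/sin δ ≈ 0.890, b = sin(fδ)/sin δ ≈ 0.355.
p = a·p₁ + b·p₂ ≈ (-0.285, -0.801, -0.527); φ = arcsin(p_z) ≈ -31.77°, λ = atan2(p_y, p_x) ≈ -109.61°.

≈ (31.8°S, 109.6°W)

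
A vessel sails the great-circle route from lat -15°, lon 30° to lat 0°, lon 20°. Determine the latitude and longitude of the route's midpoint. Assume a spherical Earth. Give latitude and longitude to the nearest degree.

≈ lat -8°, lon 25°

From cos δ = sin φ₁ sin φ₂ + cos φ₁ cos φ₂ cos Δλ, the central angle is δ ≈ 0.314 rad (18.0°).
Interpolate at f = 1/2 with slerp weights a = sin((1−f)δ)/sin δ ≈ 0.506, b = sin(fδ)/sin δ ≈ 0.506.
p = a·p₁ + b·p₂ ≈ (0.899, 0.418, -0.131); φ = arcsin(p_z) ≈ -7.53°, λ = atan2(p_y, p_x) ≈ 24.91°.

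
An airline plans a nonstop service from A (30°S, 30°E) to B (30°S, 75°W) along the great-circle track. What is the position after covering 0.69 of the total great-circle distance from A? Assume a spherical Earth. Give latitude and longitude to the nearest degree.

≈ (41°S, 45°W)

Convert each endpoint to a unit vector on the sphere (x = cos φ cos λ, y = cos φ sin λ, z = sin φ).
The central angle between the endpoints is δ = arccos(p₁·p₂) ≈ 1.515 rad (86.8°).
Interpolate at f = 0.69 with slerp weights a = sin((1−f)δ)/sin δ ≈ 0.453, b = sin(fδ)/sin δ ≈ 0.866.
p = a·p₁ + b·p₂ ≈ (0.534, -0.529, -0.660); φ = arcsin(p_z) ≈ -41.29°, λ = atan2(p_y, p_x) ≈ -44.70°.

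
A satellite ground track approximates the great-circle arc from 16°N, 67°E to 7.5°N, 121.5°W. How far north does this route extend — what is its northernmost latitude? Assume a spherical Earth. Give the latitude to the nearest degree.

The great circle lies in the plane with unit normal n̂ = (p₁ × p₂)/|p₁ × p₂|.
Here n̂_z ≈ +0.334; the vertex latitude is φ_max = arccos|n̂_z| ≈ 70.5°.
Check via Clairaut: cos φ_max = |cos φ₁| · sin C = cos(16.0°)·sin(20.3°) ≈ 0.334, again giving ≈ 70.5°.

≈ 71°N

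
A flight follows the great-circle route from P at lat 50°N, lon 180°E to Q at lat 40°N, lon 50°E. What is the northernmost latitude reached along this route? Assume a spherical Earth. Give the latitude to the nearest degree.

The great circle lies in the plane with unit normal n̂ = (p₁ × p₂)/|p₁ × p₂|.
Here n̂_z ≈ -0.383; the vertex latitude is φ_max = arccos|n̂_z| ≈ 67.5°.

≈ 67°N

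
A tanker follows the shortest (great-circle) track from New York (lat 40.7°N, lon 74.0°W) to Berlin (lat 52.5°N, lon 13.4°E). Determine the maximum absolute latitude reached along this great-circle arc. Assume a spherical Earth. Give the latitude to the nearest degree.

≈ 57°N

The great circle lies in the plane with unit normal n̂ = (p₁ × p₂)/|p₁ × p₂|.
Here n̂_z ≈ +0.547; the vertex latitude is φ_max = arccos|n̂_z| ≈ 56.8°.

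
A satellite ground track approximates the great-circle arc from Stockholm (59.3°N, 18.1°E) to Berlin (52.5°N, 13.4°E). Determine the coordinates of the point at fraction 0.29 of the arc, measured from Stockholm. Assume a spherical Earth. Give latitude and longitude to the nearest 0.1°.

≈ (57.3°N, 16.6°E)

The haversine formula gives a central angle δ ≈ 0.127 rad (7.3°) between the endpoints.
Interpolate at f = 0.29 with slerp weights a = sin((1−f)δ)/sin δ ≈ 0.711, b = sin(fδ)/sin δ ≈ 0.291.
p = a·p₁ + b·p₂ ≈ (0.517, 0.154, 0.842); φ = arcsin(p_z) ≈ 57.35°, λ = atan2(p_y, p_x) ≈ 16.56°.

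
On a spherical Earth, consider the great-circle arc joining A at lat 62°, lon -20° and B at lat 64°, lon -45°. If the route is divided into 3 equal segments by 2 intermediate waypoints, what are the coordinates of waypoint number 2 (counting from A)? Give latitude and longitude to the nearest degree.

Write both endpoints as unit vectors p₁, p₂ with components (cos φ cos λ, cos φ sin λ, sin φ).
The central angle between the endpoints is δ = arccos(p₁·p₂) ≈ 0.200 rad (11.4°).
Interpolate at f = 2/3 with slerp weights a = sin((1−f)δ)/sin δ ≈ 0.335, b = sin(fδ)/sin δ ≈ 0.669.
p = a·p₁ + b·p₂ ≈ (0.355, -0.261, 0.897); φ = arcsin(p_z) ≈ 63.83°, λ = atan2(p_y, p_x) ≈ -36.32°.

≈ lat 64°, lon -36°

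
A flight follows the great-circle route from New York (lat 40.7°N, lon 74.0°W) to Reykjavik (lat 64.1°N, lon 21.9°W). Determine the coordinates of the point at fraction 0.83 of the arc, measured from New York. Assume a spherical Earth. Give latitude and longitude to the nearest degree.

≈ lat 62°N, lon 35°W

The haversine formula gives a central angle δ ≈ 0.660 rad (37.8°) between the endpoints.
Interpolate at f = 0.83 with slerp weights a = sin((1−f)δ)/sin δ ≈ 0.183, b = sin(fδ)/sin δ ≈ 0.849.
p = a·p₁ + b·p₂ ≈ (0.382, -0.271, 0.883); φ = arcsin(p_z) ≈ 62.03°, λ = atan2(p_y, p_x) ≈ -35.37°.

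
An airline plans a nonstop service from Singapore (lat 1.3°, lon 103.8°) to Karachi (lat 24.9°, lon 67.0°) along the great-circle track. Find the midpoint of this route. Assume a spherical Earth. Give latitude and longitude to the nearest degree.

≈ lat 14°, lon 86°

Write both endpoints as unit vectors p₁, p₂ with components (cos φ cos λ, cos φ sin λ, sin φ).
The central angle between the endpoints is δ = arccos(p₁·p₂) ≈ 0.744 rad (42.6°).
Interpolate at f = 1/2 with slerp weights a = sin((1−f)δ)/sin δ ≈ 0.537, b = sin(fδ)/sin δ ≈ 0.537.
p = a·p₁ + b·p₂ ≈ (0.062, 0.969, 0.238); φ = arcsin(p_z) ≈ 13.78°, λ = atan2(p_y, p_x) ≈ 86.33°.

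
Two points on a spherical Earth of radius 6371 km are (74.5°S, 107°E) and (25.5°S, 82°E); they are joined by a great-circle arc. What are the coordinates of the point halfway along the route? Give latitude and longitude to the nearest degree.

≈ (50°S, 88°E)

Convert each endpoint to a unit vector on the sphere (x = cos φ cos λ, y = cos φ sin λ, z = sin φ).
The central angle between the endpoints is δ = arccos(p₁·p₂) ≈ 0.885 rad (50.7°).
Interpolate at f = 1/2 with slerp weights a = sin((1−f)δ)/sin δ ≈ 0.553, b = sin(fδ)/sin δ ≈ 0.553.
p = a·p₁ + b·p₂ ≈ (0.026, 0.636, -0.771); φ = arcsin(p_z) ≈ -50.47°, λ = atan2(p_y, p_x) ≈ 87.63°.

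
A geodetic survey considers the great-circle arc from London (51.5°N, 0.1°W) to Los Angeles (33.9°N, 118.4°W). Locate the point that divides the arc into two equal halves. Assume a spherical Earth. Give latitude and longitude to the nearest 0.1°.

≈ (60.3°N, 72.7°W)

Convert each endpoint to a unit vector on the sphere (x = cos φ cos λ, y = cos φ sin λ, z = sin φ).
The central angle between the endpoints is δ = arccos(p₁·p₂) ≈ 1.378 rad (79.0°).
Interpolate at f = 1/2 with slerp weights a = sin((1−f)δ)/sin δ ≈ 0.648, b = sin(fδ)/sin δ ≈ 0.648.
p = a·p₁ + b·p₂ ≈ (0.148, -0.474, 0.868); φ = arcsin(p_z) ≈ 60.26°, λ = atan2(p_y, p_x) ≈ -72.70°.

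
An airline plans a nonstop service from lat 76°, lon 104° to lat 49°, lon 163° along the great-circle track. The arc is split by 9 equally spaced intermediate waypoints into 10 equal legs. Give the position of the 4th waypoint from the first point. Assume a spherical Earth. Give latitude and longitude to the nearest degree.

Convert each endpoint to a unit vector on the sphere (x = cos φ cos λ, y = cos φ sin λ, z = sin φ).
The central angle between the endpoints is δ = arccos(p₁·p₂) ≈ 0.620 rad (35.5°).
Interpolate at f = 4/10 with slerp weights a = sin((1−f)δ)/sin δ ≈ 0.626, b = sin(fδ)/sin δ ≈ 0.422.
p = a·p₁ + b·p₂ ≈ (-0.302, 0.228, 0.926); φ = arcsin(p_z) ≈ 67.79°, λ = atan2(p_y, p_x) ≈ 142.93°.

≈ lat 68°, lon 143°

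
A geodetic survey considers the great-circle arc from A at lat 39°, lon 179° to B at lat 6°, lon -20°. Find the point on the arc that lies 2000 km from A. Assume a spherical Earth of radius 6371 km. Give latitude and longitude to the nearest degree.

≈ lat 55°, lon -168°

Convert each endpoint to a unit vector on the sphere (x = cos φ cos λ, y = cos φ sin λ, z = sin φ).
The central angle between the endpoints is δ = arccos(p₁·p₂) ≈ 2.298 rad (131.7°). The total great-circle distance is δ·R ≈ 2.298 × 6371 ≈ 14642 km, so the target fraction is f = 2000/14642 ≈ 0.137.
Interpolate at f ≈ 0.137 with slerp weights a = sin((1−f)δ)/sin δ ≈ 1.226, b = sin(fδ)/sin δ ≈ 0.413.
p = a·p₁ + b·p₂ ≈ (-0.566, -0.124, 0.815); φ = arcsin(p_z) ≈ 54.57°, λ = atan2(p_y, p_x) ≈ -167.65°.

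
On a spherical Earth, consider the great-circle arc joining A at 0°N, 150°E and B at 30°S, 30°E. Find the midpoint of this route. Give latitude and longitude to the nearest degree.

≈ 28°S, 97°E

From cos δ = sin φ₁ sin φ₂ + cos φ₁ cos φ₂ cos Δλ, the central angle is δ ≈ 2.019 rad (115.7°).
Interpolate at f = 1/2 with slerp weights a = sin((1−f)δ)/sin δ ≈ 0.939, b = sin(fδ)/sin δ ≈ 0.939.
p = a·p₁ + b·p₂ ≈ (-0.109, 0.876, -0.470); φ = arcsin(p_z) ≈ -28.00°, λ = atan2(p_y, p_x) ≈ 97.09°.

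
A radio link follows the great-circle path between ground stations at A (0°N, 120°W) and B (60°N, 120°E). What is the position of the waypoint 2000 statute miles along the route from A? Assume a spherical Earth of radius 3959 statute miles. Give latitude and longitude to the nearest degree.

≈ (26°N, 134°W)

Convert each endpoint to a unit vector on the sphere (x = cos φ cos λ, y = cos φ sin λ, z = sin φ).
The central angle between the endpoints is δ = arccos(p₁·p₂) ≈ 1.823 rad (104.5°). The total great-circle distance is δ·R ≈ 1.823 × 3959 ≈ 7219 mi, so the target fraction is f = 2000/7219 ≈ 0.277.
Interpolate at f ≈ 0.277 with slerp weights a = sin((1−f)δ)/sin δ ≈ 1.000, b = sin(fδ)/sin δ ≈ 0.500.
p = a·p₁ + b·p₂ ≈ (-0.625, -0.650, 0.433); φ = arcsin(p_z) ≈ 25.65°, λ = atan2(p_y, p_x) ≈ -133.89°.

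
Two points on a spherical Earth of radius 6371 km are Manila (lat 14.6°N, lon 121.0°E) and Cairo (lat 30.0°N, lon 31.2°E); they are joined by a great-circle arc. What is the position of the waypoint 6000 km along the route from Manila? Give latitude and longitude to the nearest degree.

The haversine formula gives a central angle δ ≈ 1.441 rad (82.6°) between the endpoints. The total great-circle distance is δ·R ≈ 1.441 × 6371 ≈ 9184 km, so the target fraction is f = 6000/9184 ≈ 0.653.
Interpolate at f ≈ 0.653 with slerp weights a = sin((1−f)δ)/sin δ ≈ 0.483, b = sin(fδ)/sin δ ≈ 0.815.
p = a·p₁ + b·p₂ ≈ (0.363, 0.767, 0.530); φ = arcsin(p_z) ≈ 31.97°, λ = atan2(p_y, p_x) ≈ 64.65°.

≈ lat 32°N, lon 65°E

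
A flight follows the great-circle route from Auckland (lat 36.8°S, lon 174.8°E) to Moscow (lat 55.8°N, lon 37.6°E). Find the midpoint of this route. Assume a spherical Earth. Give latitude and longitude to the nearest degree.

≈ lat 23°N, lon 130°E

Convert each endpoint to a unit vector on the sphere (x = cos φ cos λ, y = cos φ sin λ, z = sin φ).
The central angle between the endpoints is δ = arccos(p₁·p₂) ≈ 2.542 rad (145.7°).
Interpolate at f = 1/2 with slerp weights a = sin((1−f)δ)/sin δ ≈ 1.694, b = sin(fδ)/sin δ ≈ 1.694.
p = a·p₁ + b·p₂ ≈ (-0.596, 0.704, 0.386); φ = arcsin(p_z) ≈ 22.72°, λ = atan2(p_y, p_x) ≈ 130.28°.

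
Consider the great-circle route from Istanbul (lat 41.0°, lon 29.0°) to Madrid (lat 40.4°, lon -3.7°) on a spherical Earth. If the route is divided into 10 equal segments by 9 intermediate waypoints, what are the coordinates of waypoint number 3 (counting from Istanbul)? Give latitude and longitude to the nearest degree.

The haversine formula gives a central angle δ ≈ 0.430 rad (24.7°) between the endpoints.
Interpolate at f = 3/10 with slerp weights a = sin((1−f)δ)/sin δ ≈ 0.711, b = sin(fδ)/sin δ ≈ 0.309.
p = a·p₁ + b·p₂ ≈ (0.704, 0.245, 0.667); φ = arcsin(p_z) ≈ 41.81°, λ = atan2(p_y, p_x) ≈ 19.19°.

≈ lat 42°, lon 19°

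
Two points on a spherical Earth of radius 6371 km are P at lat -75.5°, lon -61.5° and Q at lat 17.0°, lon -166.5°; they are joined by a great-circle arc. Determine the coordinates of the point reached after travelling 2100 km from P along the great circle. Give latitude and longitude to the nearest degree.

≈ lat -68°, lon -122°

From cos δ = sin φ₁ sin φ₂ + cos φ₁ cos φ₂ cos Δλ, the central angle is δ ≈ 1.923 rad (110.2°). The total great-circle distance is δ·R ≈ 1.923 × 6371 ≈ 12252 km, so the target fraction is f = 2100/12252 ≈ 0.171.
Interpolate at f ≈ 0.171 with slerp weights a = sin((1−f)δ)/sin δ ≈ 1.065, b = sin(fδ)/sin δ ≈ 0.345.
p = a·p₁ + b·p₂ ≈ (-0.193, -0.311, -0.930); φ = arcsin(p_z) ≈ -68.50°, λ = atan2(p_y, p_x) ≈ -121.85°.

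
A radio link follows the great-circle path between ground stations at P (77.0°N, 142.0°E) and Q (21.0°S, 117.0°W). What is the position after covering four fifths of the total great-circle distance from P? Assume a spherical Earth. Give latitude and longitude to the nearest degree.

≈ (1°N, 122°W)

The haversine formula gives a central angle δ ≈ 1.971 rad (112.9°) between the endpoints.
Interpolate at f = 4/5 with slerp weights a = sin((1−f)δ)/sin δ ≈ 0.417, b = sin(fδ)/sin δ ≈ 1.086.
p = a·p₁ + b·p₂ ≈ (-0.534, -0.845, 0.017); φ = arcsin(p_z) ≈ 0.98°, λ = atan2(p_y, p_x) ≈ -122.28°.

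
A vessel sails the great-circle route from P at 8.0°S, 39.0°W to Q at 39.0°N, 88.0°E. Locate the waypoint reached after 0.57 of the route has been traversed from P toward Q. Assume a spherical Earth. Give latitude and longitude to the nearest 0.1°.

≈ 35.2°N, 20.0°E

The haversine formula gives a central angle δ ≈ 2.154 rad (123.4°) between the endpoints.
Interpolate at f = 0.57 with slerp weights a = sin((1−f)δ)/sin δ ≈ 0.958, b = sin(fδ)/sin δ ≈ 1.128.
p = a·p₁ + b·p₂ ≈ (0.768, 0.279, 0.577); φ = arcsin(p_z) ≈ 35.22°, λ = atan2(p_y, p_x) ≈ 20.01°.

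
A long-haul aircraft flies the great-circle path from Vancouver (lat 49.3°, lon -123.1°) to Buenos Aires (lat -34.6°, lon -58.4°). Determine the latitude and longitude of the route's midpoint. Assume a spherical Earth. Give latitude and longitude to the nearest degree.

≈ lat 9°, lon -87°

Write both endpoints as unit vectors p₁, p₂ with components (cos φ cos λ, cos φ sin λ, sin φ).
The central angle between the endpoints is δ = arccos(p₁·p₂) ≈ 1.773 rad (101.6°).
Interpolate at f = 1/2 with slerp weights a = sin((1−f)δ)/sin δ ≈ 0.791, b = sin(fδ)/sin δ ≈ 0.791.
p = a·p₁ + b·p₂ ≈ (0.059, -0.987, 0.151); φ = arcsin(p_z) ≈ 8.66°, λ = atan2(p_y, p_x) ≈ -86.55°.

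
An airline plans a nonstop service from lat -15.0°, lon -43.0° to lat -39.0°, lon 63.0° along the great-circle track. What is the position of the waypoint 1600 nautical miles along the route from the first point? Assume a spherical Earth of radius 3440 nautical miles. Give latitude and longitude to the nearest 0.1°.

Write both endpoints as unit vectors p₁, p₂ with components (cos φ cos λ, cos φ sin λ, sin φ).
The central angle between the endpoints is δ = arccos(p₁·p₂) ≈ 1.615 rad (92.5°). The total great-circle distance is δ·R ≈ 1.615 × 3440 ≈ 5555 nmi, so the target fraction is f = 1600/5555 ≈ 0.288.
Interpolate at f ≈ 0.288 with slerp weights a = sin((1−f)δ)/sin δ ≈ 0.914, b = sin(fδ)/sin δ ≈ 0.449.
p = a·p₁ + b·p₂ ≈ (0.804, -0.291, -0.519); φ = arcsin(p_z) ≈ -31.26°, λ = atan2(p_y, p_x) ≈ -19.90°.

≈ lat -31.3°, lon -19.9°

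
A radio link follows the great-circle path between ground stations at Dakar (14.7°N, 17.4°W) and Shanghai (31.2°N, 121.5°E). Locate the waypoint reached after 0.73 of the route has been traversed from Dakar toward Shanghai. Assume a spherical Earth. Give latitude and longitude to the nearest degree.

≈ 49°N, 85°E

Write both endpoints as unit vectors p₁, p₂ with components (cos φ cos λ, cos φ sin λ, sin φ).
The central angle between the endpoints is δ = arccos(p₁·p₂) ≈ 2.085 rad (119.5°).
Interpolate at f = 0.73 with slerp weights a = sin((1−f)δ)/sin δ ≈ 0.613, b = sin(fδ)/sin δ ≈ 1.147.
p = a·p₁ + b·p₂ ≈ (0.053, 0.659, 0.750); φ = arcsin(p_z) ≈ 48.58°, λ = atan2(p_y, p_x) ≈ 85.40°.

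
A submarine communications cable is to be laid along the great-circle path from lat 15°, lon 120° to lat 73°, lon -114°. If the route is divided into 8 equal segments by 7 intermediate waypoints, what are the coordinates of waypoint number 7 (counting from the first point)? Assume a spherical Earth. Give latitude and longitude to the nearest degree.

The haversine formula gives a central angle δ ≈ 1.489 rad (85.3°) between the endpoints.
Interpolate at f = 7/8 with slerp weights a = sin((1−f)δ)/sin δ ≈ 0.186, b = sin(fδ)/sin δ ≈ 0.968.
p = a·p₁ + b·p₂ ≈ (-0.205, -0.103, 0.973); φ = arcsin(p_z) ≈ 76.75°, λ = atan2(p_y, p_x) ≈ -153.27°.

≈ lat 77°, lon -153°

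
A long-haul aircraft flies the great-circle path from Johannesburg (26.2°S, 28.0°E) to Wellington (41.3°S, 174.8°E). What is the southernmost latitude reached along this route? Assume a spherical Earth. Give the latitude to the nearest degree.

≈ 67°S

The great circle lies in the plane with unit normal n̂ = (p₁ × p₂)/|p₁ × p₂|.
Here n̂_z ≈ +0.384; the vertex latitude is φ_max = arccos|n̂_z| ≈ 67.4°.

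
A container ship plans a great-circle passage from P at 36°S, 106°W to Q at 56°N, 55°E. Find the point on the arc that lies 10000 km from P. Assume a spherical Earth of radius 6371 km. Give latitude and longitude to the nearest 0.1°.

≈ 46.2°N, 65.3°W

Write both endpoints as unit vectors p₁, p₂ with components (cos φ cos λ, cos φ sin λ, sin φ).
The central angle between the endpoints is δ = arccos(p₁·p₂) ≈ 2.726 rad (156.2°). The total great-circle distance is δ·R ≈ 2.726 × 6371 ≈ 17370 km, so the target fraction is f = 10000/17370 ≈ 0.576.
Interpolate at f ≈ 0.576 with slerp weights a = sin((1−f)δ)/sin δ ≈ 2.270, b = sin(fδ)/sin δ ≈ 2.479.
p = a·p₁ + b·p₂ ≈ (0.289, -0.630, 0.721); φ = arcsin(p_z) ≈ 46.16°, λ = atan2(p_y, p_x) ≈ -65.34°.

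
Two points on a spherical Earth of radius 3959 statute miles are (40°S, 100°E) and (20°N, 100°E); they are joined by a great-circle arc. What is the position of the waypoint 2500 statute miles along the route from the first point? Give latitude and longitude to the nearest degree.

≈ (4°S, 100°E)

From cos δ = sin φ₁ sin φ₂ + cos φ₁ cos φ₂ cos Δλ, the central angle is δ ≈ 1.047 rad (60.0°). The total great-circle distance is δ·R ≈ 1.047 × 3959 ≈ 4146 mi, so the target fraction is f = 2500/4146 ≈ 0.603.
Interpolate at f ≈ 0.603 with slerp weights a = sin((1−f)δ)/sin δ ≈ 0.466, b = sin(fδ)/sin δ ≈ 0.682.
p = a·p₁ + b·p₂ ≈ (-0.173, 0.983, -0.067); φ = arcsin(p_z) ≈ -3.82°, λ = atan2(p_y, p_x) ≈ 100.00°.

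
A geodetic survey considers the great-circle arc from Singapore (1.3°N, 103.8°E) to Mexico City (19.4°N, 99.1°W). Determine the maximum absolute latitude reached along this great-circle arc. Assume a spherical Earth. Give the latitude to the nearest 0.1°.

≈ 43.8°N

The great circle lies in the plane with unit normal n̂ = (p₁ × p₂)/|p₁ × p₂|.
Here n̂_z ≈ +0.722; the vertex latitude is φ_max = arccos|n̂_z| ≈ 43.8°.
Check via Clairaut: cos φ_max = |cos φ₁| · sin C = cos(1.3°)·sin(46.2°) ≈ 0.722, again giving ≈ 43.8°.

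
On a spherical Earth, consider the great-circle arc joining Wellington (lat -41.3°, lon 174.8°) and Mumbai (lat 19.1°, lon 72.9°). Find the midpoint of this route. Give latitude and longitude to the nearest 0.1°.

Convert each endpoint to a unit vector on the sphere (x = cos φ cos λ, y = cos φ sin λ, z = sin φ).
The central angle between the endpoints is δ = arccos(p₁·p₂) ≈ 1.942 rad (111.2°).
Interpolate at f = 1/2 with slerp weights a = sin((1−f)δ)/sin δ ≈ 0.886, b = sin(fδ)/sin δ ≈ 0.886.
p = a·p₁ + b·p₂ ≈ (-0.416, 0.860, -0.295); φ = arcsin(p_z) ≈ -17.14°, λ = atan2(p_y, p_x) ≈ 115.84°.

≈ lat -17.1°, lon 115.8°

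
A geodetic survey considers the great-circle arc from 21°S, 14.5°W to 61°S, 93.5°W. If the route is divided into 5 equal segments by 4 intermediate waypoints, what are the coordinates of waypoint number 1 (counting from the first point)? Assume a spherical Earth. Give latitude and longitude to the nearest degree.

From cos δ = sin φ₁ sin φ₂ + cos φ₁ cos φ₂ cos Δλ, the central angle is δ ≈ 1.160 rad (66.4°).
Interpolate at f = 1/5 with slerp weights a = sin((1−f)δ)/sin δ ≈ 0.873, b = sin(fδ)/sin δ ≈ 0.251.
p = a·p₁ + b·p₂ ≈ (0.782, -0.325, -0.532); φ = arcsin(p_z) ≈ -32.15°, λ = atan2(p_y, p_x) ≈ -22.60°.

≈ 32°S, 23°W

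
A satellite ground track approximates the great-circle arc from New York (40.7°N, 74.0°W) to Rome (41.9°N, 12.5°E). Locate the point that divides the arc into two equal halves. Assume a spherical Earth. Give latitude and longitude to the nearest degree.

≈ 50°N, 31°W

Write both endpoints as unit vectors p₁, p₂ with components (cos φ cos λ, cos φ sin λ, sin φ).
The central angle between the endpoints is δ = arccos(p₁·p₂) ≈ 1.082 rad (62.0°).
Interpolate at f = 1/2 with slerp weights a = sin((1−f)δ)/sin δ ≈ 0.583, b = sin(fδ)/sin δ ≈ 0.583.
p = a·p₁ + b·p₂ ≈ (0.546, -0.331, 0.770); φ = arcsin(p_z) ≈ 50.34°, λ = atan2(p_y, p_x) ≈ -31.25°.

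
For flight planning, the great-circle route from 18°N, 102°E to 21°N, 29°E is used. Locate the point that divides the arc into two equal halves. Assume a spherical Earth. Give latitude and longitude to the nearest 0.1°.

Convert each endpoint to a unit vector on the sphere (x = cos φ cos λ, y = cos φ sin λ, z = sin φ).
The central angle between the endpoints is δ = arccos(p₁·p₂) ≈ 1.191 rad (68.3°).
Interpolate at f = 1/2 with slerp weights a = sin((1−f)δ)/sin δ ≈ 0.604, b = sin(fδ)/sin δ ≈ 0.604.
p = a·p₁ + b·p₂ ≈ (0.374, 0.835, 0.403); φ = arcsin(p_z) ≈ 23.77°, λ = atan2(p_y, p_x) ≈ 65.89°.

≈ 23.8°N, 65.9°E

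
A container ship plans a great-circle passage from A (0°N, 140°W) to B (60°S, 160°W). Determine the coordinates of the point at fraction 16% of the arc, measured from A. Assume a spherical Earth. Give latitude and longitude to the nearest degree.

≈ (10°S, 142°W)

Convert each endpoint to a unit vector on the sphere (x = cos φ cos λ, y = cos φ sin λ, z = sin φ).
The central angle between the endpoints is δ = arccos(p₁·p₂) ≈ 1.082 rad (62.0°).
Interpolate at f = 0.16 with slerp weights a = sin((1−f)δ)/sin δ ≈ 0.893, b = sin(fδ)/sin δ ≈ 0.195.
p = a·p₁ + b·p₂ ≈ (-0.776, -0.608, -0.169); φ = arcsin(p_z) ≈ -9.73°, λ = atan2(p_y, p_x) ≈ -141.94°.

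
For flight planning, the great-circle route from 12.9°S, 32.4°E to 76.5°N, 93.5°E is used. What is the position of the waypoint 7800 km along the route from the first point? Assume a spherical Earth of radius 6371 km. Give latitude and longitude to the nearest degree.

≈ 55°N, 52°E

From cos δ = sin φ₁ sin φ₂ + cos φ₁ cos φ₂ cos Δλ, the central angle is δ ≈ 1.678 rad (96.1°). The total great-circle distance is δ·R ≈ 1.678 × 6371 ≈ 10691 km, so the target fraction is f = 7800/10691 ≈ 0.730.
Interpolate at f ≈ 0.730 with slerp weights a = sin((1−f)δ)/sin δ ≈ 0.441, b = sin(fδ)/sin δ ≈ 0.946.
p = a·p₁ + b·p₂ ≈ (0.349, 0.451, 0.821); φ = arcsin(p_z) ≈ 55.23°, λ = atan2(p_y, p_x) ≈ 52.22°.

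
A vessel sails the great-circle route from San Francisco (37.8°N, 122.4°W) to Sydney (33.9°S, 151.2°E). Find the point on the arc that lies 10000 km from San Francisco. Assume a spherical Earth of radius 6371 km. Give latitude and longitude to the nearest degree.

From cos δ = sin φ₁ sin φ₂ + cos φ₁ cos φ₂ cos Δλ, the central angle is δ ≈ 1.876 rad (107.5°). The total great-circle distance is δ·R ≈ 1.876 × 6371 ≈ 11953 km, so the target fraction is f = 10000/11953 ≈ 0.837.
Interpolate at f ≈ 0.837 with slerp weights a = sin((1−f)δ)/sin δ ≈ 0.316, b = sin(fδ)/sin δ ≈ 1.049.
p = a·p₁ + b·p₂ ≈ (-0.897, 0.208, -0.391); φ = arcsin(p_z) ≈ -23.01°, λ = atan2(p_y, p_x) ≈ 166.93°.

≈ (23°S, 167°E)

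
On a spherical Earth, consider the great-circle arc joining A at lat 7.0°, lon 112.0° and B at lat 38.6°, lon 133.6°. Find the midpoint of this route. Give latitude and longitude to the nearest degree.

Write both endpoints as unit vectors p₁, p₂ with components (cos φ cos λ, cos φ sin λ, sin φ).
The central angle between the endpoints is δ = arccos(p₁·p₂) ≈ 0.648 rad (37.1°).
Interpolate at f = 1/2 with slerp weights a = sin((1−f)δ)/sin δ ≈ 0.527, b = sin(fδ)/sin δ ≈ 0.527.
p = a·p₁ + b·p₂ ≈ (-0.480, 0.784, 0.393); φ = arcsin(p_z) ≈ 23.16°, λ = atan2(p_y, p_x) ≈ 121.50°.

≈ lat 23°, lon 122°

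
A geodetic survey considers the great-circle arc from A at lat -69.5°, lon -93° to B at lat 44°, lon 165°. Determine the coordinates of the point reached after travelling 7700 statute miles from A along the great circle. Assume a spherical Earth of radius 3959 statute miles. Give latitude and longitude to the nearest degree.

≈ lat 23°, lon 177°

Write both endpoints as unit vectors p₁, p₂ with components (cos φ cos λ, cos φ sin λ, sin φ).
The central angle between the endpoints is δ = arccos(p₁·p₂) ≈ 2.350 rad (134.7°). The total great-circle distance is δ·R ≈ 2.350 × 3959 ≈ 9305 mi, so the target fraction is f = 7700/9305 ≈ 0.827.
Interpolate at f ≈ 0.827 with slerp weights a = sin((1−f)δ)/sin δ ≈ 0.555, b = sin(fδ)/sin δ ≈ 1.309.
p = a·p₁ + b·p₂ ≈ (-0.920, 0.050, 0.390); φ = arcsin(p_z) ≈ 22.93°, λ = atan2(p_y, p_x) ≈ 176.91°.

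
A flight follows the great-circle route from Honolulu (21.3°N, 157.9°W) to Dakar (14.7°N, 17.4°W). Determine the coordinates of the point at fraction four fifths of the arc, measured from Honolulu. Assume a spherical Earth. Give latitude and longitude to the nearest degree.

≈ 30°N, 39°W

Write both endpoints as unit vectors p₁, p₂ with components (cos φ cos λ, cos φ sin λ, sin φ).
The central angle between the endpoints is δ = arccos(p₁·p₂) ≈ 2.218 rad (127.1°).
Interpolate at f = 4/5 with slerp weights a = sin((1−f)δ)/sin δ ≈ 0.538, b = sin(fδ)/sin δ ≈ 1.228.
p = a·p₁ + b·p₂ ≈ (0.669, -0.544, 0.507); φ = arcsin(p_z) ≈ 30.47°, λ = atan2(p_y, p_x) ≈ -39.12°.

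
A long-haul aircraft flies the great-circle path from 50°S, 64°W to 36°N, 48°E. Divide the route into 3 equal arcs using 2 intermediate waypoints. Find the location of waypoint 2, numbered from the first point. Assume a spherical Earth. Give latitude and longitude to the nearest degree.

≈ 5°N, 15°E

From cos δ = sin φ₁ sin φ₂ + cos φ₁ cos φ₂ cos Δλ, the central angle is δ ≈ 2.272 rad (130.2°).
Interpolate at f = 2/3 with slerp weights a = sin((1−f)δ)/sin δ ≈ 0.899, b = sin(fδ)/sin δ ≈ 1.307.
p = a·p₁ + b·p₂ ≈ (0.961, 0.266, 0.079); φ = arcsin(p_z) ≈ 4.55°, λ = atan2(p_y, p_x) ≈ 15.49°.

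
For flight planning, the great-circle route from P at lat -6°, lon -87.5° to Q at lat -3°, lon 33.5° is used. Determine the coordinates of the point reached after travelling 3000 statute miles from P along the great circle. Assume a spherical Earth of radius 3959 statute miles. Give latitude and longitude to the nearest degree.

From cos δ = sin φ₁ sin φ₂ + cos φ₁ cos φ₂ cos Δλ, the central angle is δ ≈ 2.101 rad (120.4°). The total great-circle distance is δ·R ≈ 2.101 × 3959 ≈ 8319 mi, so the target fraction is f = 3000/8319 ≈ 0.361.
Interpolate at f ≈ 0.361 with slerp weights a = sin((1−f)δ)/sin δ ≈ 1.130, b = sin(fδ)/sin δ ≈ 0.797.
p = a·p₁ + b·p₂ ≈ (0.713, -0.683, -0.160); φ = arcsin(p_z) ≈ -9.19°, λ = atan2(p_y, p_x) ≈ -43.79°.

≈ lat -9°, lon -44°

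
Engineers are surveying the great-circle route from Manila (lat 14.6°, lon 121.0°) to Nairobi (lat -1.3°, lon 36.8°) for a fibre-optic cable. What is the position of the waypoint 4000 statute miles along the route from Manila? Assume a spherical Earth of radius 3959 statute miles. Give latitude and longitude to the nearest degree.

≈ lat 5°, lon 63°

Convert each endpoint to a unit vector on the sphere (x = cos φ cos λ, y = cos φ sin λ, z = sin φ).
The central angle between the endpoints is δ = arccos(p₁·p₂) ≈ 1.479 rad (84.7°). The total great-circle distance is δ·R ≈ 1.479 × 3959 ≈ 5854 mi, so the target fraction is f = 4000/5854 ≈ 0.683.
Interpolate at f ≈ 0.683 with slerp weights a = sin((1−f)δ)/sin δ ≈ 0.453, b = sin(fδ)/sin δ ≈ 0.851.
p = a·p₁ + b·p₂ ≈ (0.455, 0.885, 0.095); φ = arcsin(p_z) ≈ 5.45°, λ = atan2(p_y, p_x) ≈ 62.80°.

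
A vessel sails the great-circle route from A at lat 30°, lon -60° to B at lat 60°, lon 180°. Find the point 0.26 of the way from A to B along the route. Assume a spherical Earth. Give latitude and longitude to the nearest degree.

≈ lat 47°, lon -73°

Write both endpoints as unit vectors p₁, p₂ with components (cos φ cos λ, cos φ sin λ, sin φ).
The central angle between the endpoints is δ = arccos(p₁·p₂) ≈ 1.353 rad (77.5°).
Interpolate at f = 0.26 with slerp weights a = sin((1−f)δ)/sin δ ≈ 0.862, b = sin(fδ)/sin δ ≈ 0.353.
p = a·p₁ + b·p₂ ≈ (0.197, -0.647, 0.737); φ = arcsin(p_z) ≈ 47.46°, λ = atan2(p_y, p_x) ≈ -73.06°.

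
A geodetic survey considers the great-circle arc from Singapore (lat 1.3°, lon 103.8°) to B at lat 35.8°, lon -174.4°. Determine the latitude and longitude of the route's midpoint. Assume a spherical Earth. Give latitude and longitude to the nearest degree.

≈ lat 24°, lon 140°

Write both endpoints as unit vectors p₁, p₂ with components (cos φ cos λ, cos φ sin λ, sin φ).
The central angle between the endpoints is δ = arccos(p₁·p₂) ≈ 1.442 rad (82.6°).
Interpolate at f = 1/2 with slerp weights a = sin((1−f)δ)/sin δ ≈ 0.666, b = sin(fδ)/sin δ ≈ 0.666.
p = a·p₁ + b·p₂ ≈ (-0.696, 0.593, 0.404); φ = arcsin(p_z) ≈ 23.85°, λ = atan2(p_y, p_x) ≈ 139.54°.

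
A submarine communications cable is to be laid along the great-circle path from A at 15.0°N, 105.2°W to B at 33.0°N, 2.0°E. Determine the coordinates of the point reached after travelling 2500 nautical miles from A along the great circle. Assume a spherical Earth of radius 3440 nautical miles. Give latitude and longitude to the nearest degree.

Write both endpoints as unit vectors p₁, p₂ with components (cos φ cos λ, cos φ sin λ, sin φ).
The central angle between the endpoints is δ = arccos(p₁·p₂) ≈ 1.670 rad (95.7°). The total great-circle distance is δ·R ≈ 1.670 × 3440 ≈ 5743 nmi, so the target fraction is f = 2500/5743 ≈ 0.435.
Interpolate at f ≈ 0.435 with slerp weights a = sin((1−f)δ)/sin δ ≈ 0.813, b = sin(fδ)/sin δ ≈ 0.668.
p = a·p₁ + b·p₂ ≈ (0.354, -0.738, 0.574); φ = arcsin(p_z) ≈ 35.04°, λ = atan2(p_y, p_x) ≈ -64.41°.

≈ 35°N, 64°W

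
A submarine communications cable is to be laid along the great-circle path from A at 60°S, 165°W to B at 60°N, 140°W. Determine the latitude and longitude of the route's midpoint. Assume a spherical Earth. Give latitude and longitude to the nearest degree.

≈ 0°N, 152°W

From cos δ = sin φ₁ sin φ₂ + cos φ₁ cos φ₂ cos Δλ, the central angle is δ ≈ 2.122 rad (121.6°).
Interpolate at f = 1/2 with slerp weights a = sin((1−f)δ)/sin δ ≈ 1.024, b = sin(fδ)/sin δ ≈ 1.024.
p = a·p₁ + b·p₂ ≈ (-0.887, -0.462, 0.000); φ = arcsin(p_z) ≈ 0.00°, λ = atan2(p_y, p_x) ≈ -152.50°.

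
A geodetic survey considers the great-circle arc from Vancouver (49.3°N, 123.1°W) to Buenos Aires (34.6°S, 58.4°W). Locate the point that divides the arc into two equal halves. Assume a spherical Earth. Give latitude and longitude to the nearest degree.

The haversine formula gives a central angle δ ≈ 1.773 rad (101.6°) between the endpoints.
Interpolate at f = 1/2 with slerp weights a = sin((1−f)δ)/sin δ ≈ 0.791, b = sin(fδ)/sin δ ≈ 0.791.
p = a·p₁ + b·p₂ ≈ (0.059, -0.987, 0.151); φ = arcsin(p_z) ≈ 8.66°, λ = atan2(p_y, p_x) ≈ -86.55°.

≈ 9°N, 87°W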